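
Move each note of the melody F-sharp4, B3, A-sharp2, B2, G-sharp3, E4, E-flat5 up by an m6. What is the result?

F#4: a sixth up reaches D, and 8 semitones makes it D5.
A minor sixth up from B3 gives G4.
A#2: a sixth up reaches F, and 8 semitones makes it F#3.
A minor sixth up from B2 gives G3.
G#3 up a minor sixth is E4.
E4: a sixth up reaches C, and 8 semitones makes it C5.
Eb5 up a minor sixth is Cb6.

D5 G4 F#3 G3 E4 C5 Cb6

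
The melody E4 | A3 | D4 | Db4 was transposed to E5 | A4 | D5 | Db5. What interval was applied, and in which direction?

up a perfect octave

Take the first pair: E4 → E5. E to E spans 8 letter names, so the interval is some kind of octave.
E4 to E5 is 12 semitones, which makes it a perfect octave; the second version is higher, so the direction is up.
Checking another pair — Db4 → Db5 — gives the same interval.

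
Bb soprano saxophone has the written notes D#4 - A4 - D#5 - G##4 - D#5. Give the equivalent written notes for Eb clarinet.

First find concert pitch: the Bb soprano saxophone sounds a major second below written, so D#4 A4 D#5 G##4 D#5 sounds C#4 G4 C#5 F##4 C#5.
Then write for Eb clarinet: it sounds a minor third above written, so the part must be a minor third below concert.
C#4 → A#3
G4 → E4
C#5 → A#4
F##4 → D##4
C#5 → A#4

A#3 E4 A#4 D##4 A#4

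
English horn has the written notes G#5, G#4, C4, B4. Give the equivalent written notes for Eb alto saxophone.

First find concert pitch: the English horn sounds a perfect fifth below written, so G#5 G#4 C4 B4 sounds C#5 C#4 F3 E4.
Then write for Eb alto saxophone: it sounds a major sixth below written, so the part must be a major sixth above concert.
C#5 → A#5
C#4 → A#4
F3 → D4
E4 → C#5

A#5 A#4 D4 C#5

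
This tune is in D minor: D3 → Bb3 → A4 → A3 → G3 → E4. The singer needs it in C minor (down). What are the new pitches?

D minor to C minor down is a major second, so every note moves down by that interval.
D3 becomes C3
Bb3 becomes Ab3
A4 becomes G4
A3 becomes G3
G3 becomes F3
E4 becomes D4

C3 Ab3 G4 G3 F3 D4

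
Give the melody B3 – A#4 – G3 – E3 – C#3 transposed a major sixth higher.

G#4 F##5 E4 C#4 A#3

B3 up a major sixth is G#4.
A major sixth up from A#4 gives F##5.
G3 up a major sixth is E4.
E3 up a major sixth is C#4.
C#3 up a major sixth is A#3.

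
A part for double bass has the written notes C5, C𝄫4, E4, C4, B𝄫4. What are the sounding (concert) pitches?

The double bass sounds a perfect octave below written, so transpose each written note down a perfect octave.
C5 -> C4
Cbb4 -> Cbb3
E4 -> E3
C4 -> C3
Bbb4 -> Bbb3

C4 Cbb3 E3 C3 Bbb3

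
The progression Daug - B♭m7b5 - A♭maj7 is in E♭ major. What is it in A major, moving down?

G#aug Em7b5 Dmaj7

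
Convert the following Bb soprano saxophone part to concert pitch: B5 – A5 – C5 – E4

Written C4 on the Bb soprano saxophone sounds as Bb3, a major second lower; apply that shift to every note.
B5 → A5
A5 → G5
C5 → Bb4
E4 → D4

A5 G5 Bb4 D4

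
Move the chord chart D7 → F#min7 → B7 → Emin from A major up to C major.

A major up to C major is a minor third; each chord root moves by that interval while the quality stays the same.
D7: root D up a minor third → F, giving F7.
F#min7: root F# up a minor third → A, giving Amin7.
B7: root B up a minor third → D, giving D7.
Emin: root E up a minor third → G, giving Gmin.

F7 Amin7 D7 Gmin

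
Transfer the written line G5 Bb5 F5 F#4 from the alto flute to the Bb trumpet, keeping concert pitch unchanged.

E5 G5 D5 D#4

First find concert pitch: the alto flute sounds a perfect fourth below written, so G5 Bb5 F5 F#4 sounds D5 F5 C5 C#4.
Then write for Bb trumpet: it sounds a major second below written, so the part must be a major second above concert.
D5 → E5
F5 → G5
C5 → D5
C#4 → D#4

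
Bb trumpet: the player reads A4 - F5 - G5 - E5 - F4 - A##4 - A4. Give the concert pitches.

The Bb trumpet sounds a major second below written, so transpose each written note down a major second.
A4 gives G4
F5 gives Eb5
G5 gives F5
E5 gives D5
F4 gives Eb4
A##4 gives G##4
A4 gives G4

G4 Eb5 F5 D5 Eb4 G##4 G4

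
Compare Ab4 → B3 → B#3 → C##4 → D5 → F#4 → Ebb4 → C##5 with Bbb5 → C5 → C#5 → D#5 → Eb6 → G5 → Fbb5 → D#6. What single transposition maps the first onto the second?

From Ab4 to Bbb5 is 9 letter names — a ninth of some quality.
Ab4 to Bbb5 is 13 semitones, which makes it a minor ninth; the second version is higher, so the direction is up.
Checking another pair — C##5 → D#6 — gives the same interval.

up a minor ninth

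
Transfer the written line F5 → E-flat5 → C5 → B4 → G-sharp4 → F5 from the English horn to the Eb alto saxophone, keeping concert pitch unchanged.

First find concert pitch: the English horn sounds a perfect fifth below written, so F5 E-flat5 C5 B4 G-sharp4 F5 sounds Bb4 Ab4 F4 E4 C#4 Bb4.
Then write for Eb alto saxophone: it sounds a major sixth below written, so the part must be a major sixth above concert.
Bb4 → G5
Ab4 → F5
F4 → D5
E4 → C#5
C#4 → A#4
Bb4 → G5

G5 F5 D5 C#5 A#4 G5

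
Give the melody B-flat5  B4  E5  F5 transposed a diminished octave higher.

Bbb6 Bb5 Eb6 Fb6

Bb5 → Bbb6
B4 → Bb5
E5 → Eb6
F5 → Fb6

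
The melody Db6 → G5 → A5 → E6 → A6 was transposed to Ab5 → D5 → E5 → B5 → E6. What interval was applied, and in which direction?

down a perfect fourth

From Db6 to Ab5 is 4 letter names — a fourth of some quality.
Ab5 to Db6 is 5 semitones, which makes it a perfect fourth; the second version is lower, so the direction is down.
Checking another pair — A6 → E6 — gives the same interval.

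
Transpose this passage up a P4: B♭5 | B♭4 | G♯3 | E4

Eb6 Eb5 C#4 A4

Bb5 gives Eb6
Bb4 gives Eb5
G#3 gives C#4
E4 gives A4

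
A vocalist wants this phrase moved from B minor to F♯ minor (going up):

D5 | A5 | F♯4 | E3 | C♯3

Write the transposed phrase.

From B up to F♯ is a perfect fifth; apply that to each pitch.
D5 -> A5
A5 -> E6
F#4 -> C#5
E3 -> B3
C#3 -> G#3

A5 E6 C#5 B3 G#3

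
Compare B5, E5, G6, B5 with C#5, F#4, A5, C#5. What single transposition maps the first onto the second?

Take the first pair: B5 → C#5. B to C spans 7 letter names, so the interval is some kind of seventh.
C#5 to B5 is 10 semitones, which makes it a minor seventh; the second version is lower, so the direction is down.
Checking another pair — B5 → C#5 — gives the same interval.

down a minor seventh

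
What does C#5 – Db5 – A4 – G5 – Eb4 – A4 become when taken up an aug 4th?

F##5 G5 D#5 C#6 A4 D#5

C#5 -> F##5
Db5 -> G5
A4 -> D#5
G5 -> C#6
Eb4 -> A4
A4 -> D#5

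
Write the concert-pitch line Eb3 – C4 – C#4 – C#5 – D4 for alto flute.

Ab3 F4 F#4 F#5 G4

The alto flute sounds a perfect fourth below written, so the written part must be a perfect fourth above concert — transpose each note up.
Eb3 to Ab3
C4 to F4
C#4 to F#4
C#5 to F#5
D4 to G4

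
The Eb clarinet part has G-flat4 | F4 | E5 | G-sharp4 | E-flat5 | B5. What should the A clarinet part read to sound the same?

Dbb5 Cb5 Bb5 D5 Bbb5 F6

First find concert pitch: the Eb clarinet sounds a minor third above written, so G-flat4 F4 E5 G-sharp4 E-flat5 B5 sounds Bbb4 Ab4 G5 B4 Gb5 D6.
Then write for A clarinet: it sounds a minor third below written, so the part must be a minor third above concert.
Bbb4 → Dbb5
Ab4 → Cb5
G5 → Bb5
B4 → D5
Gb5 → Bbb5
D6 → F6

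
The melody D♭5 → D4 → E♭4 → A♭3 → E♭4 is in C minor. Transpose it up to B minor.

C6 C#5 D5 G4 D5

From C up to B is a major seventh; apply that to each pitch.
Db5 gives C6
D4 gives C#5
Eb4 gives D5
Ab3 gives G4
Eb4 gives D5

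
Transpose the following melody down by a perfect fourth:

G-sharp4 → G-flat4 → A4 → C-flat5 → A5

D#4 Db4 E4 Gb4 E5

A perfect fourth down from G#4 gives D#4.
Gb4: a fourth down reaches D, and 5 semitones makes it Db4.
A4 down a perfect fourth is E4.
Cb5 down a perfect fourth is Gb4.
A perfect fourth down from A5 gives E5.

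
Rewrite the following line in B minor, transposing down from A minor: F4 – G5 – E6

G3 A4 F#5

A minor to B minor down is a minor seventh, so every note moves down by that interval.
F4 -> G3
G5 -> A4
E6 -> F#5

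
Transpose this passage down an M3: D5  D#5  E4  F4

Bb4 B4 C4 Db4

D5: a third down reaches B, and 4 semitones makes it Bb4.
D#5 down a major third is B4.
E4 down a major third is C4.
A major third down from F4 gives Db4.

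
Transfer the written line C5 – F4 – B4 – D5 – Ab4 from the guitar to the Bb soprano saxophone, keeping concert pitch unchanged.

D4 G3 C#4 E4 Bb3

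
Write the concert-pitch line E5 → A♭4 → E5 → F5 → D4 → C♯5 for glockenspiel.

Written C4 sounds as C6 on the glockenspiel, so concert pitches are written a perfect fifteenth down.
E5 to E3
Ab4 to Ab2
E5 to E3
F5 to F3
D4 to D2
C#5 to C#3

E3 Ab2 E3 F3 D2 C#3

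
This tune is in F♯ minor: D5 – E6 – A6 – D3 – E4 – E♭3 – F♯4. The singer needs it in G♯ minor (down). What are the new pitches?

E4 F#5 B5 E2 F#3 F2 G#3

From F♯ down to G♯ is a minor seventh; apply that to each pitch.
D5 → E4
E6 → F#5
A6 → B5
D3 → E2
E4 → F#3
Eb3 → F2
F#4 → G#3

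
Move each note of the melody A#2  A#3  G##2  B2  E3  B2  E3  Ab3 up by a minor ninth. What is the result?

A#2: a ninth up reaches B, and 13 semitones makes it B3.
A#3 up a minor ninth is B4.
G##2 up a minor ninth is A#3.
A minor ninth up from B2 gives C4.
A minor ninth up from E3 gives F4.
B2: a ninth up reaches C, and 13 semitones makes it C4.
E3 up a minor ninth is F4.
A minor ninth up from Ab3 gives Bbb4.

B3 B4 A#3 C4 F4 C4 F4 Bbb4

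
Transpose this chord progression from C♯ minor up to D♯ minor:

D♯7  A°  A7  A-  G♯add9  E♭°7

E#7 B° B7 B- A#add9 F°7

C♯ minor up to D♯ minor is a major second; each chord root moves by that interval while the quality stays the same.
D♯7: root D♯ up a major second → E#, giving E#7.
A°: root A up a major second → B, giving B°.
A7: root A up a major second → B, giving B7.
A-: root A up a major second → B, giving B-.
G♯add9: root G♯ up a major second → A#, giving A#add9.
E♭°7: root E♭ up a major second → F, giving F°7.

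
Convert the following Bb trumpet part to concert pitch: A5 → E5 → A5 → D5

The Bb trumpet sounds a major second below written, so transpose each written note down a major second.
A5 -> G5
E5 -> D5
A5 -> G5
D5 -> C5

G5 D5 G5 C5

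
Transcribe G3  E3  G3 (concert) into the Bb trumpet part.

The Bb trumpet sounds a major second below written, so the written part must be a major second above concert — transpose each note up.
G3 becomes A3
E3 becomes F#3
G3 becomes A3

A3 F#3 A3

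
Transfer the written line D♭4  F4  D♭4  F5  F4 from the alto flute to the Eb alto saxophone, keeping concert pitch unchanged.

F4 A4 F4 A5 A4

First find concert pitch: the alto flute sounds a perfect fourth below written, so D♭4 F4 D♭4 F5 F4 sounds Ab3 C4 Ab3 C5 C4.
Then write for Eb alto saxophone: it sounds a major sixth below written, so the part must be a major sixth above concert.
Ab3 → F4
C4 → A4
Ab3 → F4
C5 → A5
C4 → A4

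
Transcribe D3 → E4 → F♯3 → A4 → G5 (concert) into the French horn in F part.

A3 B4 C#4 E5 D6

The French horn in F sounds a perfect fifth below written, so the written part must be a perfect fifth above concert — transpose each note up.
D3 -> A3
E4 -> B4
F#3 -> C#4
A4 -> E5
G5 -> D6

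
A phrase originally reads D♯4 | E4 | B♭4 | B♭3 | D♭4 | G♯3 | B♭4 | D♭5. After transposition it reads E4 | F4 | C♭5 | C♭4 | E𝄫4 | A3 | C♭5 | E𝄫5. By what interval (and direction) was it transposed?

up a minor second

Take the first pair: D#4 → E4. D to E spans 2 letter names, so the interval is some kind of second.
D#4 to E4 is 1 semitone, which makes it a minor second; the second version is higher, so the direction is up.
Checking another pair — Db5 → Ebb5 — gives the same interval.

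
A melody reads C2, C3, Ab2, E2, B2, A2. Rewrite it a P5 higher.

G2 G3 Eb3 B2 F#3 E3

C2 -> G2
C3 -> G3
Ab2 -> Eb3
E2 -> B2
B2 -> F#3
A2 -> E3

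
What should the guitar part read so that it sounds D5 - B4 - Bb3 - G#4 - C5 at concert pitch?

The guitar sounds a perfect octave below written, so the written part must be a perfect octave above concert — transpose each note up.
D5 → D6
B4 → B5
Bb3 → Bb4
G#4 → G#5
C5 → C6

D6 B5 Bb4 G#5 C6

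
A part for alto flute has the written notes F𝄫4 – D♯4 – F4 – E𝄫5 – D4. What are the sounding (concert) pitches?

Written C4 on the alto flute sounds as G3, a perfect fourth lower; apply that shift to every note.
Fbb4 → Cbb4
D#4 → A#3
F4 → C4
Ebb5 → Bbb4
D4 → A3

Cbb4 A#3 C4 Bbb4 A3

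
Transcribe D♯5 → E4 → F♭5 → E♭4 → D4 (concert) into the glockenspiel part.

The glockenspiel sounds a perfect fifteenth above written, so the written part must be a perfect fifteenth below concert — transpose each note down.
D#5 gives D#3
E4 gives E2
Fb5 gives Fb3
Eb4 gives Eb2
D4 gives D2

D#3 E2 Fb3 Eb2 D2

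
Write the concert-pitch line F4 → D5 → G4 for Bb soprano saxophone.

The Bb soprano saxophone sounds a major second below written, so the written part must be a major second above concert — transpose each note up.
F4 gives G4
D5 gives E5
G4 gives A4

G4 E5 A4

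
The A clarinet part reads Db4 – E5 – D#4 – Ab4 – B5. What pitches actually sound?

Bb3 C#5 B#3 F4 G#5

Written C4 on the A clarinet sounds as A3, a minor third lower; apply that shift to every note.
Db4 gives Bb3
E5 gives C#5
D#4 gives B#3
Ab4 gives F4
B5 gives G#5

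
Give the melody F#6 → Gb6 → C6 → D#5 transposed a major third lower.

F#6 to D6
Gb6 to Ebb6
C6 to Ab5
D#5 to B4

D6 Ebb6 Ab5 B4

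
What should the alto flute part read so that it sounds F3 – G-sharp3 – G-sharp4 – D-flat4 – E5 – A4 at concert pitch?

The alto flute sounds a perfect fourth below written, so the written part must be a perfect fourth above concert — transpose each note up.
F3 -> Bb3
G#3 -> C#4
G#4 -> C#5
Db4 -> Gb4
E5 -> A5
A4 -> D5

Bb3 C#4 C#5 Gb4 A5 D5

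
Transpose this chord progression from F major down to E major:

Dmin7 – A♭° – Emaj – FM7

C#min7 G° D#maj EM7

F major down to E major is a minor second; each chord root moves by that interval while the quality stays the same.
Dmin7: root D down a minor second → C#, giving C#min7.
A♭°: root A♭ down a minor second → G, giving G°.
Emaj: root E down a minor second → D#, giving D#maj.
FM7: root F down a minor second → E, giving EM7.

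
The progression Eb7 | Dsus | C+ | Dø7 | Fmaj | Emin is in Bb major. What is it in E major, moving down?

A7 G#sus F#+ G#ø7 Bmaj A#min

Bb major down to E major is a diminished fifth; each chord root moves by that interval while the quality stays the same.
Eb7: root Eb down a diminished fifth → A, giving A7.
Dsus: root D down a diminished fifth → G#, giving G#sus.
C+: root C down a diminished fifth → F#, giving F#+.
Dø7: root D down a diminished fifth → G#, giving G#ø7.
Fmaj: root F down a diminished fifth → B, giving Bmaj.
Emin: root E down a diminished fifth → A#, giving A#min.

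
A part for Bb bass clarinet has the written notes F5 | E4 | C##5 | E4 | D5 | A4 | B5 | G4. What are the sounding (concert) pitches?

Eb4 D3 B#3 D3 C4 G3 A4 F3

The Bb bass clarinet sounds a major ninth below written, so transpose each written note down a major ninth.
F5 becomes Eb4
E4 becomes D3
C##5 becomes B#3
E4 becomes D3
D5 becomes C4
A4 becomes G3
B5 becomes A4
G4 becomes F3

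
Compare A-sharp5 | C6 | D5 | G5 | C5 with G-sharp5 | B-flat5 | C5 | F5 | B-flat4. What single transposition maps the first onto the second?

down a major second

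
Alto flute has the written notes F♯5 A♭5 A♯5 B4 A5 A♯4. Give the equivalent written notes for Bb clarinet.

D#5 F5 F##5 G#4 F#5 F##4

First find concert pitch: the alto flute sounds a perfect fourth below written, so F♯5 A♭5 A♯5 B4 A5 A♯4 sounds C#5 Eb5 E#5 F#4 E5 E#4.
Then write for Bb clarinet: it sounds a major second below written, so the part must be a major second above concert.
C#5 → D#5
Eb5 → F5
E#5 → F##5
F#4 → G#4
E5 → F#5
E#4 → F##4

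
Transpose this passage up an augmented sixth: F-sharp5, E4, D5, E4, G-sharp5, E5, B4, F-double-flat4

F#5: a sixth up reaches D, and 10 semitones makes it D##6.
E4 up an augmented sixth is C##5.
D5: a sixth up reaches B, and 10 semitones makes it B#5.
An augmented sixth up from E4 gives C##5.
G#5 up an augmented sixth is E##6.
E5: a sixth up reaches C, and 10 semitones makes it C##6.
B4: a sixth up reaches G, and 10 semitones makes it G##5.
Fbb4 up an augmented sixth is Db5.

D##6 C##5 B#5 C##5 E##6 C##6 G##5 Db5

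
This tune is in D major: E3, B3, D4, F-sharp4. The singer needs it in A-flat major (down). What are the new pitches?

Bb2 F3 Ab3 C4

D major to A-flat major down is an augmented fourth, so every note moves down by that interval.
E3 to Bb2
B3 to F3
D4 to Ab3
F#4 to C4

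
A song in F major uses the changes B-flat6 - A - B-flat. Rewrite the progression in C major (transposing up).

F major up to C major is a perfect fifth; each chord root moves by that interval while the quality stays the same.
B-flat6: root B-flat up a perfect fifth → F, giving F6.
A: root A up a perfect fifth → E, giving E.
B-flat: root B-flat up a perfect fifth → F, giving F.

F6 E F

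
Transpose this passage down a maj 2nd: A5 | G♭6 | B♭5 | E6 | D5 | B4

G5 Fb6 Ab5 D6 C5 A4

A5 becomes G5
Gb6 becomes Fb6
Bb5 becomes Ab5
E6 becomes D6
D5 becomes C5
B4 becomes A4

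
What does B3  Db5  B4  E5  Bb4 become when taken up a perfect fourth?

A perfect fourth up from B3 gives E4.
A perfect fourth up from Db5 gives Gb5.
A perfect fourth up from B4 gives E5.
E5 up a perfect fourth is A5.
Bb4 up a perfect fourth is Eb5.

E4 Gb5 E5 A5 Eb5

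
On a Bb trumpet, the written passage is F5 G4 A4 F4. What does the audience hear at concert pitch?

Eb5 F4 G4 Eb4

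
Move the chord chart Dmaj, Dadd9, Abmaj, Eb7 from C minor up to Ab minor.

C minor up to Ab minor is a minor sixth; each chord root moves by that interval while the quality stays the same.
Dmaj: root D up a minor sixth → Bb, giving Bbmaj.
Dadd9: root D up a minor sixth → Bb, giving Bbadd9.
Abmaj: root Ab up a minor sixth → Fb, giving Fbmaj.
Eb7: root Eb up a minor sixth → Cb, giving Cb7.

Bbmaj Bbadd9 Fbmaj Cb7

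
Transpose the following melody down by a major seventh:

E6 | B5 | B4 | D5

F5 C5 C4 Eb4

E6 down a major seventh is F5.
B5: a seventh down reaches C, and 11 semitones makes it C5.
A major seventh down from B4 gives C4.
D5 down a major seventh is Eb4.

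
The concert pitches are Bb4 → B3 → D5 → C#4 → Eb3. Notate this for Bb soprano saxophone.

C5 C#4 E5 D#4 F3

Written C4 sounds as Bb3 on the Bb soprano saxophone, so concert pitches are written a major second up.
Bb4 becomes C5
B3 becomes C#4
D5 becomes E5
C#4 becomes D#4
Eb3 becomes F3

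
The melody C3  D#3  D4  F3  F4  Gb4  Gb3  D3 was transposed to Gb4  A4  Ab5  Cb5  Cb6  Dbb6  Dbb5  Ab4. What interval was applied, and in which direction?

Take the first pair: C3 → Gb4. C to G spans 12 letter names, so the interval is some kind of twelfth.
C3 to Gb4 is 18 semitones, which makes it a diminished twelfth; the second version is higher, so the direction is up.
Checking another pair — D3 → Ab4 — gives the same interval.

up a diminished twelfth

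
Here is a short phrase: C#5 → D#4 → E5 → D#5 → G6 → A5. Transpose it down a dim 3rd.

A##4 B##3 C##5 B##4 E#6 F##5

C#5 becomes A##4
D#4 becomes B##3
E5 becomes C##5
D#5 becomes B##4
G6 becomes E#6
A5 becomes F##5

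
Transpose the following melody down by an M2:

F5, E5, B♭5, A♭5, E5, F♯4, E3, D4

Eb5 D5 Ab5 Gb5 D5 E4 D3 C4

F5 -> Eb5
E5 -> D5
Bb5 -> Ab5
Ab5 -> Gb5
E5 -> D5
F#4 -> E4
E3 -> D3
D4 -> C4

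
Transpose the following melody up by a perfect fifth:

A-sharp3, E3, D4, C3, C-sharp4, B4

E#4 B3 A4 G3 G#4 F#5

A#3 gives E#4
E3 gives B3
D4 gives A4
C3 gives G3
C#4 gives G#4
B4 gives F#5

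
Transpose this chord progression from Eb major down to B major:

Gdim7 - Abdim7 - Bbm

Eb major down to B major is a diminished fourth; each chord root moves by that interval while the quality stays the same.
Gdim7: root G down a diminished fourth → D#, giving D#dim7.
Abdim7: root Ab down a diminished fourth → E, giving Edim7.
Bbm: root Bb down a diminished fourth → F#, giving F#m.

D#dim7 Edim7 F#m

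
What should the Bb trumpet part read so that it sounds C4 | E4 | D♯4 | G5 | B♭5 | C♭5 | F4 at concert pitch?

D4 F#4 E#4 A5 C6 Db5 G4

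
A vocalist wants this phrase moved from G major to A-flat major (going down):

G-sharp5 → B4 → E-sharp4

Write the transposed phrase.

A4 C4 F#3

From G down to A-flat is a major seventh; apply that to each pitch.
G#5 to A4
B4 to C4
E#4 to F#3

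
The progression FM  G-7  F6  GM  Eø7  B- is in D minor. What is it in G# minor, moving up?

BM C#-7 B6 C#M A#ø7 E#-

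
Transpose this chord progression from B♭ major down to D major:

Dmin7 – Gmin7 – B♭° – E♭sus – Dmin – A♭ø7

B♭ major down to D major is a minor sixth; each chord root moves by that interval while the quality stays the same.
Dmin7: root D down a minor sixth → F#, giving F#min7.
Gmin7: root G down a minor sixth → B, giving Bmin7.
B♭°: root B♭ down a minor sixth → D, giving D°.
E♭sus: root E♭ down a minor sixth → G, giving Gsus.
Dmin: root D down a minor sixth → F#, giving F#min.
A♭ø7: root A♭ down a minor sixth → C, giving Cø7.

F#min7 Bmin7 D° Gsus F#min Cø7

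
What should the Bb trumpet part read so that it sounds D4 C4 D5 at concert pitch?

E4 D4 E5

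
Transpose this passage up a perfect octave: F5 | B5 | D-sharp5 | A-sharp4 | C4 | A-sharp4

F6 B6 D#6 A#5 C5 A#5

F5 -> F6
B5 -> B6
D#5 -> D#6
A#4 -> A#5
C4 -> C5
A#4 -> A#5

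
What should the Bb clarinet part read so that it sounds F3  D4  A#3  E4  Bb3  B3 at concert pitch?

Written C4 sounds as Bb3 on the Bb clarinet, so concert pitches are written a major second up.
F3 → G3
D4 → E4
A#3 → B#3
E4 → F#4
Bb3 → C4
B3 → C#4

G3 E4 B#3 F#4 C4 C#4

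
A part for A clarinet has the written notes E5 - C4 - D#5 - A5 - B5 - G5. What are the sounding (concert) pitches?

C#5 A3 B#4 F#5 G#5 E5

Written C4 on the A clarinet sounds as A3, a minor third lower; apply that shift to every note.
E5 gives C#5
C4 gives A3
D#5 gives B#4
A5 gives F#5
B5 gives G#5
G5 gives E5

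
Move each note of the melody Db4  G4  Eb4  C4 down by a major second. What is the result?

Cb4 F4 Db4 Bb3

Db4 -> Cb4
G4 -> F4
Eb4 -> Db4
C4 -> Bb3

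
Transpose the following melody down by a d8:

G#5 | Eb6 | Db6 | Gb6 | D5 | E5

G##4 E5 D5 G5 D#4 E#4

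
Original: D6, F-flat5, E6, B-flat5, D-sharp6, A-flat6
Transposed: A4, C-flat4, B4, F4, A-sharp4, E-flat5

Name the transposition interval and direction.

From D6 to A4 is 11 letter names — an eleventh of some quality.
A4 to D6 is 17 semitones, which makes it a perfect eleventh; the second version is lower, so the direction is down.
Checking another pair — Ab6 → Eb5 — gives the same interval.

down a perfect eleventh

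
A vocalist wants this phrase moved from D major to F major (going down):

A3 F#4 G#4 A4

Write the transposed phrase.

C3 A3 B3 C4

D major to F major down is a major sixth, so every note moves down by that interval.
A3 becomes C3
F#4 becomes A3
G#4 becomes B3
A4 becomes C4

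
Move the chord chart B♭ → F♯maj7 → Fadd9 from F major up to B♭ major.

F major up to B♭ major is a perfect fourth; each chord root moves by that interval while the quality stays the same.
B♭: root B♭ up a perfect fourth → Eb, giving Eb.
F♯maj7: root F♯ up a perfect fourth → B, giving Bmaj7.
Fadd9: root F up a perfect fourth → Bb, giving Bbadd9.

Eb Bmaj7 Bbadd9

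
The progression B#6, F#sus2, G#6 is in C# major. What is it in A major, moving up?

C# major up to A major is a minor sixth; each chord root moves by that interval while the quality stays the same.
B#6: root B# up a minor sixth → G#, giving G#6.
F#sus2: root F# up a minor sixth → D, giving Dsus2.
G#6: root G# up a minor sixth → E, giving E6.

G#6 Dsus2 E6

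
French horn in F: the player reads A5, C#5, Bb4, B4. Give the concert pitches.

Written C4 on the French horn in F sounds as F3, a perfect fifth lower; apply that shift to every note.
A5 to D5
C#5 to F#4
Bb4 to Eb4
B4 to E4

D5 F#4 Eb4 E4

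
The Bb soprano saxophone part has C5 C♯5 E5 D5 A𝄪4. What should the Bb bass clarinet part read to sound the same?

C6 C#6 E6 D6 A##5

First find concert pitch: the Bb soprano saxophone sounds a major second below written, so C5 C♯5 E5 D5 A𝄪4 sounds Bb4 B4 D5 C5 G##4.
Then write for Bb bass clarinet: it sounds a major ninth below written, so the part must be a major ninth above concert.
Bb4 → C6
B4 → C#6
D5 → E6
C5 → D6
G##4 → A##5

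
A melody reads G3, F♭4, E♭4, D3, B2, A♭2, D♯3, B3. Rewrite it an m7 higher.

F4 Ebb5 Db5 C4 A3 Gb3 C#4 A4

G3 becomes F4
Fb4 becomes Ebb5
Eb4 becomes Db5
D3 becomes C4
B2 becomes A3
Ab2 becomes Gb3
D#3 becomes C#4
B3 becomes A4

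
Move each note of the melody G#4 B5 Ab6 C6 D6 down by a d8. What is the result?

G#4 → G##3
B5 → B#4
Ab6 → A5
C6 → C#5
D6 → D#5

G##3 B#4 A5 C#5 D#5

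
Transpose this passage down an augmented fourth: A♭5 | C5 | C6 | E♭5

Ab5 to Ebb5
C5 to Gb4
C6 to Gb5
Eb5 to Bbb4

Ebb5 Gb4 Gb5 Bbb4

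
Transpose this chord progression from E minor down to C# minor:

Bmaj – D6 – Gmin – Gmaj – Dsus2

G#maj B6 Emin Emaj Bsus2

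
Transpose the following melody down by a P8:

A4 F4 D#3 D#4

A4 down a perfect octave is A3.
F4 down a perfect octave is F3.
D#3 down a perfect octave is D#2.
A perfect octave down from D#4 gives D#3.

A3 F3 D#2 D#3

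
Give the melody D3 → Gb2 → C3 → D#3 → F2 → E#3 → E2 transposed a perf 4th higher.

D3 -> G3
Gb2 -> Cb3
C3 -> F3
D#3 -> G#3
F2 -> Bb2
E#3 -> A#3
E2 -> A2

G3 Cb3 F3 G#3 Bb2 A#3 A2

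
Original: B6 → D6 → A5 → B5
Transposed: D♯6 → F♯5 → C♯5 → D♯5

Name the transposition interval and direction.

down a minor sixth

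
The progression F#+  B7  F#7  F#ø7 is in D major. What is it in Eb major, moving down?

G+ C7 G7 Gø7

D major down to Eb major is a major seventh; each chord root moves by that interval while the quality stays the same.
F#+: root F# down a major seventh → G, giving G+.
B7: root B down a major seventh → C, giving C7.
F#7: root F# down a major seventh → G, giving G7.
F#ø7: root F# down a major seventh → G, giving Gø7.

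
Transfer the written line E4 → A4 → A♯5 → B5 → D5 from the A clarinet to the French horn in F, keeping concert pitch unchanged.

G#4 C#5 C##6 D#6 F#5

First find concert pitch: the A clarinet sounds a minor third below written, so E4 A4 A♯5 B5 D5 sounds C#4 F#4 F##5 G#5 B4.
Then write for French horn in F: it sounds a perfect fifth below written, so the part must be a perfect fifth above concert.
C#4 → G#4
F#4 → C#5
F##5 → C##6
G#5 → D#6
B4 → F#5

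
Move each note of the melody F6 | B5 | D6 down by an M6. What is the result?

A major sixth down from F6 gives Ab5.
A major sixth down from B5 gives D5.
D6: a sixth down reaches F, and 9 semitones makes it F5.

Ab5 D5 F5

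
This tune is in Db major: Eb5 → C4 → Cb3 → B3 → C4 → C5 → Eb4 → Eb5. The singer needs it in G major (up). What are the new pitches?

Db major to G major up is an augmented fourth, so every note moves up by that interval.
Eb5 becomes A5
C4 becomes F#4
Cb3 becomes F3
B3 becomes E#4
C4 becomes F#4
C5 becomes F#5
Eb4 becomes A4
Eb5 becomes A5

A5 F#4 F3 E#4 F#4 F#5 A4 A5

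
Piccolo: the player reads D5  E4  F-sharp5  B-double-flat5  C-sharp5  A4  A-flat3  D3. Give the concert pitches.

D6 E5 F#6 Bbb6 C#6 A5 Ab4 D4

The piccolo sounds a perfect octave above written, so transpose each written note up a perfect octave.
D5 becomes D6
E4 becomes E5
F#5 becomes F#6
Bbb5 becomes Bbb6
C#5 becomes C#6
A4 becomes A5
Ab3 becomes Ab4
D3 becomes D4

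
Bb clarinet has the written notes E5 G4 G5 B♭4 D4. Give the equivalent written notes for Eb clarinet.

B4 D4 D5 F4 A3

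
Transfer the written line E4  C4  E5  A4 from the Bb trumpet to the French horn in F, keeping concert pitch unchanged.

A4 F4 A5 D5

First find concert pitch: the Bb trumpet sounds a major second below written, so E4 C4 E5 A4 sounds D4 Bb3 D5 G4.
Then write for French horn in F: it sounds a perfect fifth below written, so the part must be a perfect fifth above concert.
D4 → A4
Bb3 → F4
D5 → A5
G4 → D5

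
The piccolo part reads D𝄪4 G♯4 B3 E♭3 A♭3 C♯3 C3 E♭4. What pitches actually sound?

D##5 G#5 B4 Eb4 Ab4 C#4 C4 Eb5

Written C4 on the piccolo sounds as C5, a perfect octave higher; apply that shift to every note.
D##4 → D##5
G#4 → G#5
B3 → B4
Eb3 → Eb4
Ab3 → Ab4
C#3 → C#4
C3 → C4
Eb4 → Eb5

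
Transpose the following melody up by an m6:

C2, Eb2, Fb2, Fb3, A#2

C2: a sixth up reaches A, and 8 semitones makes it Ab2.
A minor sixth up from Eb2 gives Cb3.
Fb2 up a minor sixth is Dbb3.
A minor sixth up from Fb3 gives Dbb4.
A#2: a sixth up reaches F, and 8 semitones makes it F#3.

Ab2 Cb3 Dbb3 Dbb4 F#3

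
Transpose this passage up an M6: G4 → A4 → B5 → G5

A major sixth up from G4 gives E5.
A4: a sixth up reaches F, and 9 semitones makes it F#5.
A major sixth up from B5 gives G#6.
G5: a sixth up reaches E, and 9 semitones makes it E6.

E5 F#5 G#6 E6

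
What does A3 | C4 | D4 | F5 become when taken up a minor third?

A3 -> C4
C4 -> Eb4
D4 -> F4
F5 -> Ab5

C4 Eb4 F4 Ab5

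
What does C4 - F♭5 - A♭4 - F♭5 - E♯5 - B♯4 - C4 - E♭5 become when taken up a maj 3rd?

C4 → E4
Fb5 → Ab5
Ab4 → C5
Fb5 → Ab5
E#5 → G##5
B#4 → D##5
C4 → E4
Eb5 → G5

E4 Ab5 C5 Ab5 G##5 D##5 E4 G5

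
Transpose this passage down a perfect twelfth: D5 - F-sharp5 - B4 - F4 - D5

G3 B3 E3 Bb2 G3

D5: a twelfth down reaches G, and 19 semitones makes it G3.
F#5 down a perfect twelfth is B3.
A perfect twelfth down from B4 gives E3.
A perfect twelfth down from F4 gives Bb2.
D5: a twelfth down reaches G, and 19 semitones makes it G3.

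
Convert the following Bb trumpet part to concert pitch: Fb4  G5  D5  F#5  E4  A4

Ebb4 F5 C5 E5 D4 G4

Written C4 on the Bb trumpet sounds as Bb3, a major second lower; apply that shift to every note.
Fb4 → Ebb4
G5 → F5
D5 → C5
F#5 → E5
E4 → D4
A4 → G4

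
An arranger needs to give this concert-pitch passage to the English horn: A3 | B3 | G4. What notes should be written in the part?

E4 F#4 D5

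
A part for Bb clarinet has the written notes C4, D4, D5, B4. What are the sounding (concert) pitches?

The Bb clarinet sounds a major second below written, so transpose each written note down a major second.
C4 to Bb3
D4 to C4
D5 to C5
B4 to A4

Bb3 C4 C5 A4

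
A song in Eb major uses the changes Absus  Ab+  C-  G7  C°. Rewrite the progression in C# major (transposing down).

F#sus F#+ A#- E#7 A#°

Eb major down to C# major is a diminished third; each chord root moves by that interval while the quality stays the same.
Absus: root Ab down a diminished third → F#, giving F#sus.
Ab+: root Ab down a diminished third → F#, giving F#+.
C-: root C down a diminished third → A#, giving A#-.
G7: root G down a diminished third → E#, giving E#7.
C°: root C down a diminished third → A#, giving A#°.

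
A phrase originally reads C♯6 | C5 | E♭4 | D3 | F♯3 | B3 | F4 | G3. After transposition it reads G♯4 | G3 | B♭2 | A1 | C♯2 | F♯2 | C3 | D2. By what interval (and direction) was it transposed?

down a perfect eleventh

From C#6 to G#4 is 11 letter names — an eleventh of some quality.
G#4 to C#6 is 17 semitones, which makes it a perfect eleventh; the second version is lower, so the direction is down.
Checking another pair — G3 → D2 — gives the same interval.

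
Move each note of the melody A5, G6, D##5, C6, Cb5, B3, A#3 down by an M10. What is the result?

F4 Eb5 B#3 Ab4 Abb3 G2 F#2

A5: a tenth down reaches F, and 16 semitones makes it F4.
G6: a tenth down reaches E, and 16 semitones makes it Eb5.
D##5 down a major tenth is B#3.
A major tenth down from C6 gives Ab4.
Cb5: a tenth down reaches A, and 16 semitones makes it Abb3.
B3: a tenth down reaches G, and 16 semitones makes it G2.
A major tenth down from A#3 gives F#2.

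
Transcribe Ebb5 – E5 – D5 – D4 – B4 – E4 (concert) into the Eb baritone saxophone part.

Cb7 C#7 B6 B5 G#6 C#6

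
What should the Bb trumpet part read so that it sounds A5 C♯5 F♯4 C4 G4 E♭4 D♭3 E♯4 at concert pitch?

B5 D#5 G#4 D4 A4 F4 Eb3 F##4

The Bb trumpet sounds a major second below written, so the written part must be a major second above concert — transpose each note up.
A5 to B5
C#5 to D#5
F#4 to G#4
C4 to D4
G4 to A4
Eb4 to F4
Db3 to Eb3
E#4 to F##4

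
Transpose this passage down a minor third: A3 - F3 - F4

A3 → F#3
F3 → D3
F4 → D4

F#3 D3 D4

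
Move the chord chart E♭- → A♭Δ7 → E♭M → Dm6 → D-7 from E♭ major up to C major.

C- FΔ7 CM Bm6 B-7

E♭ major up to C major is a major sixth; each chord root moves by that interval while the quality stays the same.
E♭-: root E♭ up a major sixth → C, giving C-.
A♭Δ7: root A♭ up a major sixth → F, giving FΔ7.
E♭M: root E♭ up a major sixth → C, giving CM.
Dm6: root D up a major sixth → B, giving Bm6.
D-7: root D up a major sixth → B, giving B-7.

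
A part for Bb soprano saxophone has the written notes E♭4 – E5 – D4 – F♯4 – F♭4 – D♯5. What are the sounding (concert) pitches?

Db4 D5 C4 E4 Ebb4 C#5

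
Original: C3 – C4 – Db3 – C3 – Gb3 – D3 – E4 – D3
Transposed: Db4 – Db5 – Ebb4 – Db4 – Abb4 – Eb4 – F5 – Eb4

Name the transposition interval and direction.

Take the first pair: C3 → Db4. C to D spans 9 letter names, so the interval is some kind of ninth.
C3 to Db4 is 13 semitones, which makes it a minor ninth; the second version is higher, so the direction is up.
Checking another pair — D3 → Eb4 — gives the same interval.

up a minor ninth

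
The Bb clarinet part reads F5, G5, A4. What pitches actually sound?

Eb5 F5 G4

Written C4 on the Bb clarinet sounds as Bb3, a major second lower; apply that shift to every note.
F5 gives Eb5
G5 gives F5
A4 gives G4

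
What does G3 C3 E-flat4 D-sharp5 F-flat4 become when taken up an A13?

G3 → E#5
C3 → A#4
Eb4 → C#6
D#5 → B##6
Fb4 → D6

E#5 A#4 C#6 B##6 D6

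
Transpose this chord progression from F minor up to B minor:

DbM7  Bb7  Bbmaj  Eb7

GM7 E7 Emaj A7

F minor up to B minor is an augmented fourth; each chord root moves by that interval while the quality stays the same.
DbM7: root Db up an augmented fourth → G, giving GM7.
Bb7: root Bb up an augmented fourth → E, giving E7.
Bbmaj: root Bb up an augmented fourth → E, giving Emaj.
Eb7: root Eb up an augmented fourth → A, giving A7.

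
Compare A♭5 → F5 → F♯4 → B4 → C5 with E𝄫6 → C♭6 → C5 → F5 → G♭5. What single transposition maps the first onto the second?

up a diminished fifth

Take the first pair: Ab5 → Ebb6. A to E spans 5 letter names, so the interval is some kind of fifth.
Ab5 to Ebb6 is 6 semitones, which makes it a diminished fifth; the second version is higher, so the direction is up.
Checking another pair — C5 → Gb5 — gives the same interval.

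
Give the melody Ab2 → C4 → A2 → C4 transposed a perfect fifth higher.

Eb3 G4 E3 G4

Ab2: a fifth up reaches E, and 7 semitones makes it Eb3.
A perfect fifth up from C4 gives G4.
A2: a fifth up reaches E, and 7 semitones makes it E3.
A perfect fifth up from C4 gives G4.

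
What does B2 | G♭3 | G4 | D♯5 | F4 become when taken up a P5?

B2 up a perfect fifth is F#3.
Gb3 up a perfect fifth is Db4.
A perfect fifth up from G4 gives D5.
D#5: a fifth up reaches A, and 7 semitones makes it A#5.
A perfect fifth up from F4 gives C5.

F#3 Db4 D5 A#5 C5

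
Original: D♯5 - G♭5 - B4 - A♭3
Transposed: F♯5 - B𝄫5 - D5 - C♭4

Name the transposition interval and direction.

up a minor third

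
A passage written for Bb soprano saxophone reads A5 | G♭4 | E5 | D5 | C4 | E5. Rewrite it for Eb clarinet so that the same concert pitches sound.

First find concert pitch: the Bb soprano saxophone sounds a major second below written, so A5 G♭4 E5 D5 C4 E5 sounds G5 Fb4 D5 C5 Bb3 D5.
Then write for Eb clarinet: it sounds a minor third above written, so the part must be a minor third below concert.
G5 → E5
Fb4 → Db4
D5 → B4
C5 → A4
Bb3 → G3
D5 → B4

E5 Db4 B4 A4 G3 B4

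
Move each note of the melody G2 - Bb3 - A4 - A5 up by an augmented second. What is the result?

A#2 C#4 B#4 B#5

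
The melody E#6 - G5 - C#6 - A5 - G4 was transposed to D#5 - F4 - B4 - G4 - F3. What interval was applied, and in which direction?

down a major ninth

From E#6 to D#5 is 9 letter names — a ninth of some quality.
D#5 to E#6 is 14 semitones, which makes it a major ninth; the second version is lower, so the direction is down.
Checking another pair — G4 → F3 — gives the same interval.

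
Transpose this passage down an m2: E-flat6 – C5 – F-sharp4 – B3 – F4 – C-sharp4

Eb6 → D6
C5 → B4
F#4 → E#4
B3 → A#3
F4 → E4
C#4 → B#3

D6 B4 E#4 A#3 E4 B#3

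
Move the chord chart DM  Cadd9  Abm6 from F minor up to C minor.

F minor up to C minor is a perfect fifth; each chord root moves by that interval while the quality stays the same.
DM: root D up a perfect fifth → A, giving AM.
Cadd9: root C up a perfect fifth → G, giving Gadd9.
Abm6: root Ab up a perfect fifth → Eb, giving Ebm6.

AM Gadd9 Ebm6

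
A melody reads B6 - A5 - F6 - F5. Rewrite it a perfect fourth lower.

B6 → F#6
A5 → E5
F6 → C6
F5 → C5

F#6 E5 C6 C5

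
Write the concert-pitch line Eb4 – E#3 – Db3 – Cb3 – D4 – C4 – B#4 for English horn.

Bb4 B#3 Ab3 Gb3 A4 G4 F##5

Written C4 sounds as F3 on the English horn, so concert pitches are written a perfect fifth up.
Eb4 → Bb4
E#3 → B#3
Db3 → Ab3
Cb3 → Gb3
D4 → A4
C4 → G4
B#4 → F##5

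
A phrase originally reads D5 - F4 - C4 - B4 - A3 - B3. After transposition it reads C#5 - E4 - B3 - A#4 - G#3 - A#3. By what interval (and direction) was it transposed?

Take the first pair: D5 → C#5. D to C spans 2 letter names, so the interval is some kind of second.
C#5 to D5 is 1 semitone, which makes it a minor second; the second version is lower, so the direction is down.
Checking another pair — B3 → A#3 — gives the same interval.

down a minor second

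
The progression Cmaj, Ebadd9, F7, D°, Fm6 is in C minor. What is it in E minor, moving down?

C minor down to E minor is a minor sixth; each chord root moves by that interval while the quality stays the same.
Cmaj: root C down a minor sixth → E, giving Emaj.
Ebadd9: root Eb down a minor sixth → G, giving Gadd9.
F7: root F down a minor sixth → A, giving A7.
D°: root D down a minor sixth → F#, giving F#°.
Fm6: root F down a minor sixth → A, giving Am6.

Emaj Gadd9 A7 F#° Am6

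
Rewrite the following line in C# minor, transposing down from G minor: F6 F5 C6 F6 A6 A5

B5 B4 F#5 B5 D#6 D#5

From G down to C# is a diminished fifth; apply that to each pitch.
F6 to B5
F5 to B4
C6 to F#5
F6 to B5
A6 to D#6
A5 to D#5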